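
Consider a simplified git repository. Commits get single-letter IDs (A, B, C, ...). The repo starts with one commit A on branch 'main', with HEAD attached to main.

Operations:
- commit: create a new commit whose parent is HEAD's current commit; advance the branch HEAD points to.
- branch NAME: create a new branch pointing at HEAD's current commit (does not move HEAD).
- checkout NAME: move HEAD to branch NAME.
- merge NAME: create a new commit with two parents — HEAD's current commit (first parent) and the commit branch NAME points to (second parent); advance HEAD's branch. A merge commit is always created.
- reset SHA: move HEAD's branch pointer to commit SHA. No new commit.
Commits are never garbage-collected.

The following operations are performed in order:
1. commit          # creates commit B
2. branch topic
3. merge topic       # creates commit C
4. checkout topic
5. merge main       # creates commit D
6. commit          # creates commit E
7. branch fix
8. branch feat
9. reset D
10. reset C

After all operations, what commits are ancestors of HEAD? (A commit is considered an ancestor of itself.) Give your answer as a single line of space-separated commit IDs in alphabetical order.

After op 1 (commit): HEAD=main@B [main=B]
After op 2 (branch): HEAD=main@B [main=B topic=B]
After op 3 (merge): HEAD=main@C [main=C topic=B]
After op 4 (checkout): HEAD=topic@B [main=C topic=B]
After op 5 (merge): HEAD=topic@D [main=C topic=D]
After op 6 (commit): HEAD=topic@E [main=C topic=E]
After op 7 (branch): HEAD=topic@E [fix=E main=C topic=E]
After op 8 (branch): HEAD=topic@E [feat=E fix=E main=C topic=E]
After op 9 (reset): HEAD=topic@D [feat=E fix=E main=C topic=D]
After op 10 (reset): HEAD=topic@C [feat=E fix=E main=C topic=C]

Answer: A B C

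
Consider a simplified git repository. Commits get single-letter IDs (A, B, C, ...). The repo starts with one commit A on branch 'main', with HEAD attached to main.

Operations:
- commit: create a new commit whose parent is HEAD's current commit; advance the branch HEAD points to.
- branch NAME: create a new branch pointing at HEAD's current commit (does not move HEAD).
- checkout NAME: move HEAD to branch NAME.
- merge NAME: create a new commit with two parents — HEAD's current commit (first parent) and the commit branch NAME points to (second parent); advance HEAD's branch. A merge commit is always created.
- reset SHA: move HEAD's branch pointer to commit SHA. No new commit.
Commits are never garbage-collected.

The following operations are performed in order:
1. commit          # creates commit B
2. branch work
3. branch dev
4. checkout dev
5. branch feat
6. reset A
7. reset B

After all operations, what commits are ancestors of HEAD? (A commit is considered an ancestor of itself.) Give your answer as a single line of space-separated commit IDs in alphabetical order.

After op 1 (commit): HEAD=main@B [main=B]
After op 2 (branch): HEAD=main@B [main=B work=B]
After op 3 (branch): HEAD=main@B [dev=B main=B work=B]
After op 4 (checkout): HEAD=dev@B [dev=B main=B work=B]
After op 5 (branch): HEAD=dev@B [dev=B feat=B main=B work=B]
After op 6 (reset): HEAD=dev@A [dev=A feat=B main=B work=B]
After op 7 (reset): HEAD=dev@B [dev=B feat=B main=B work=B]

Answer: A B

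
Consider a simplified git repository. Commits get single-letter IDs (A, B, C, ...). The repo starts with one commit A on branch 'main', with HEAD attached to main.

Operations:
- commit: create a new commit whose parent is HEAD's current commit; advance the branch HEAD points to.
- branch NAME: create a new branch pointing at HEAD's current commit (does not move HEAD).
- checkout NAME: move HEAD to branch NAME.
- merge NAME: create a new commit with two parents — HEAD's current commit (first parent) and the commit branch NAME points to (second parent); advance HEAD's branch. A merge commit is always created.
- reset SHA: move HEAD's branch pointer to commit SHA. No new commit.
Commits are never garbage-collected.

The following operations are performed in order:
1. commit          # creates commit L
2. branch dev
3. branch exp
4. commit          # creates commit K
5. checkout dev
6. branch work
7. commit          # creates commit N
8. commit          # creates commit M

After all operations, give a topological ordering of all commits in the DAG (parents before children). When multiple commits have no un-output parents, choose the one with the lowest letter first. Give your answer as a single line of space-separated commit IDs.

Answer: A L K N M

Derivation:
After op 1 (commit): HEAD=main@L [main=L]
After op 2 (branch): HEAD=main@L [dev=L main=L]
After op 3 (branch): HEAD=main@L [dev=L exp=L main=L]
After op 4 (commit): HEAD=main@K [dev=L exp=L main=K]
After op 5 (checkout): HEAD=dev@L [dev=L exp=L main=K]
After op 6 (branch): HEAD=dev@L [dev=L exp=L main=K work=L]
After op 7 (commit): HEAD=dev@N [dev=N exp=L main=K work=L]
After op 8 (commit): HEAD=dev@M [dev=M exp=L main=K work=L]
commit A: parents=[]
commit K: parents=['L']
commit L: parents=['A']
commit M: parents=['N']
commit N: parents=['L']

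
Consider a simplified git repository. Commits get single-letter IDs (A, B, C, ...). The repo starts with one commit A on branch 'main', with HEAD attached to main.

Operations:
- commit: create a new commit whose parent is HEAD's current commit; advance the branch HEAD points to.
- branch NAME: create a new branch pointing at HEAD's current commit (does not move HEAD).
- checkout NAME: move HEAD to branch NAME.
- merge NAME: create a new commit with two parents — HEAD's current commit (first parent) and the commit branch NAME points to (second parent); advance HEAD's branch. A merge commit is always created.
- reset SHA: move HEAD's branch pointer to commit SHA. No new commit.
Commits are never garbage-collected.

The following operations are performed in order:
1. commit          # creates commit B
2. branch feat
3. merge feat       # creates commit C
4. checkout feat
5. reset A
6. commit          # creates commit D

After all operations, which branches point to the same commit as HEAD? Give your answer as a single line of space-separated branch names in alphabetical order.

Answer: feat

Derivation:
After op 1 (commit): HEAD=main@B [main=B]
After op 2 (branch): HEAD=main@B [feat=B main=B]
After op 3 (merge): HEAD=main@C [feat=B main=C]
After op 4 (checkout): HEAD=feat@B [feat=B main=C]
After op 5 (reset): HEAD=feat@A [feat=A main=C]
After op 6 (commit): HEAD=feat@D [feat=D main=C]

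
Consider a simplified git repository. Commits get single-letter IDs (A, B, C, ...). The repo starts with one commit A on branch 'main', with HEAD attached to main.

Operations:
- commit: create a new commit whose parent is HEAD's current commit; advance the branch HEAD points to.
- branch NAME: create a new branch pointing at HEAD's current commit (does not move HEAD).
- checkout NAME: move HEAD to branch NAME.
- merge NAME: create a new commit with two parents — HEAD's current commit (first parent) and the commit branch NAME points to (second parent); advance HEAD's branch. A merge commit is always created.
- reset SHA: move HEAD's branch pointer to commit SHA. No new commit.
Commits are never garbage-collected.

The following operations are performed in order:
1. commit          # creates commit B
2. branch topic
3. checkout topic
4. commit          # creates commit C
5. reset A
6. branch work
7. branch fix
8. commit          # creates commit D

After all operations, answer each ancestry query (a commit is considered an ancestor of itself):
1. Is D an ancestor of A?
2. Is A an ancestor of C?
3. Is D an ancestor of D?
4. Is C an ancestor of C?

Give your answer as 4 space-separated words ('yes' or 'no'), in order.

Answer: no yes yes yes

Derivation:
After op 1 (commit): HEAD=main@B [main=B]
After op 2 (branch): HEAD=main@B [main=B topic=B]
After op 3 (checkout): HEAD=topic@B [main=B topic=B]
After op 4 (commit): HEAD=topic@C [main=B topic=C]
After op 5 (reset): HEAD=topic@A [main=B topic=A]
After op 6 (branch): HEAD=topic@A [main=B topic=A work=A]
After op 7 (branch): HEAD=topic@A [fix=A main=B topic=A work=A]
After op 8 (commit): HEAD=topic@D [fix=A main=B topic=D work=A]
ancestors(A) = {A}; D in? no
ancestors(C) = {A,B,C}; A in? yes
ancestors(D) = {A,D}; D in? yes
ancestors(C) = {A,B,C}; C in? yes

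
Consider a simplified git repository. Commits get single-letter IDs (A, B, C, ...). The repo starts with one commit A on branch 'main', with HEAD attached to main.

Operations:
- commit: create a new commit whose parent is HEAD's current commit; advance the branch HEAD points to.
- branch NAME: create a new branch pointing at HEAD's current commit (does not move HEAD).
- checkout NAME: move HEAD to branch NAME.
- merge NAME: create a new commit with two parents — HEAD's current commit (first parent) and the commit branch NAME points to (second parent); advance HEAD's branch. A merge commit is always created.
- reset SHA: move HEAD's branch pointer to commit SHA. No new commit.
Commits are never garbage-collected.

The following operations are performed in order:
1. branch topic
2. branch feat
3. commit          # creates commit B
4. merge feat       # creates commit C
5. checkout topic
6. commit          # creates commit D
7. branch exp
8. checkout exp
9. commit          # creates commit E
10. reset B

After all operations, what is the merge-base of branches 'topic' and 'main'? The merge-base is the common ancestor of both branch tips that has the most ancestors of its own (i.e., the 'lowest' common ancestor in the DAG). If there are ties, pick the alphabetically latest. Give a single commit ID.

After op 1 (branch): HEAD=main@A [main=A topic=A]
After op 2 (branch): HEAD=main@A [feat=A main=A topic=A]
After op 3 (commit): HEAD=main@B [feat=A main=B topic=A]
After op 4 (merge): HEAD=main@C [feat=A main=C topic=A]
After op 5 (checkout): HEAD=topic@A [feat=A main=C topic=A]
After op 6 (commit): HEAD=topic@D [feat=A main=C topic=D]
After op 7 (branch): HEAD=topic@D [exp=D feat=A main=C topic=D]
After op 8 (checkout): HEAD=exp@D [exp=D feat=A main=C topic=D]
After op 9 (commit): HEAD=exp@E [exp=E feat=A main=C topic=D]
After op 10 (reset): HEAD=exp@B [exp=B feat=A main=C topic=D]
ancestors(topic=D): ['A', 'D']
ancestors(main=C): ['A', 'B', 'C']
common: ['A']

Answer: A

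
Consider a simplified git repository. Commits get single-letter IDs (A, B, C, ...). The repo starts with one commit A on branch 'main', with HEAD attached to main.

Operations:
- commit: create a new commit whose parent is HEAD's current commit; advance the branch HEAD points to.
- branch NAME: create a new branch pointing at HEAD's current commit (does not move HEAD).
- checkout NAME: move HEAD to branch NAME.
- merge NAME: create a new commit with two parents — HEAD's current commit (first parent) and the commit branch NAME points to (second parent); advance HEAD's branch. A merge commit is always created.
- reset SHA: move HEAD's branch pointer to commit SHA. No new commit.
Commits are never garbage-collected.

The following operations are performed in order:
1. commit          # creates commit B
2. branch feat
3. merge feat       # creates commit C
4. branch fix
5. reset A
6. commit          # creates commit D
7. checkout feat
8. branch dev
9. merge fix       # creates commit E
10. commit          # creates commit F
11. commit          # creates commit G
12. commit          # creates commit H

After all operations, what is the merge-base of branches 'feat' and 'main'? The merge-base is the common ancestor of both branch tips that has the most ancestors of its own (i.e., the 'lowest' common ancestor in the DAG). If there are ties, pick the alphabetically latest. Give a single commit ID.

After op 1 (commit): HEAD=main@B [main=B]
After op 2 (branch): HEAD=main@B [feat=B main=B]
After op 3 (merge): HEAD=main@C [feat=B main=C]
After op 4 (branch): HEAD=main@C [feat=B fix=C main=C]
After op 5 (reset): HEAD=main@A [feat=B fix=C main=A]
After op 6 (commit): HEAD=main@D [feat=B fix=C main=D]
After op 7 (checkout): HEAD=feat@B [feat=B fix=C main=D]
After op 8 (branch): HEAD=feat@B [dev=B feat=B fix=C main=D]
After op 9 (merge): HEAD=feat@E [dev=B feat=E fix=C main=D]
After op 10 (commit): HEAD=feat@F [dev=B feat=F fix=C main=D]
After op 11 (commit): HEAD=feat@G [dev=B feat=G fix=C main=D]
After op 12 (commit): HEAD=feat@H [dev=B feat=H fix=C main=D]
ancestors(feat=H): ['A', 'B', 'C', 'E', 'F', 'G', 'H']
ancestors(main=D): ['A', 'D']
common: ['A']

Answer: A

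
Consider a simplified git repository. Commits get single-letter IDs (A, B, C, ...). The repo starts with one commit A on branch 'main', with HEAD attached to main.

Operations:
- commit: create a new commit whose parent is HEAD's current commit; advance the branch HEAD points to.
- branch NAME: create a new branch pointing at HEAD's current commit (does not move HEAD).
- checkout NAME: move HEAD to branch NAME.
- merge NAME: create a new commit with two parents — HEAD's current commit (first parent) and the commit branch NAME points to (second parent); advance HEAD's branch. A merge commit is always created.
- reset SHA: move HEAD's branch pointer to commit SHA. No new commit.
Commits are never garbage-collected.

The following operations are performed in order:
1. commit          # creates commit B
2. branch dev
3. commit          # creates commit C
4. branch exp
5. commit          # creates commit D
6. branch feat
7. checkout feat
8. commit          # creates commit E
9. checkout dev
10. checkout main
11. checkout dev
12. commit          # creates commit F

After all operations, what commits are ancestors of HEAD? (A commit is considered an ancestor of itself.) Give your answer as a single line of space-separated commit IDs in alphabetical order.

After op 1 (commit): HEAD=main@B [main=B]
After op 2 (branch): HEAD=main@B [dev=B main=B]
After op 3 (commit): HEAD=main@C [dev=B main=C]
After op 4 (branch): HEAD=main@C [dev=B exp=C main=C]
After op 5 (commit): HEAD=main@D [dev=B exp=C main=D]
After op 6 (branch): HEAD=main@D [dev=B exp=C feat=D main=D]
After op 7 (checkout): HEAD=feat@D [dev=B exp=C feat=D main=D]
After op 8 (commit): HEAD=feat@E [dev=B exp=C feat=E main=D]
After op 9 (checkout): HEAD=dev@B [dev=B exp=C feat=E main=D]
After op 10 (checkout): HEAD=main@D [dev=B exp=C feat=E main=D]
After op 11 (checkout): HEAD=dev@B [dev=B exp=C feat=E main=D]
After op 12 (commit): HEAD=dev@F [dev=F exp=C feat=E main=D]

Answer: A B F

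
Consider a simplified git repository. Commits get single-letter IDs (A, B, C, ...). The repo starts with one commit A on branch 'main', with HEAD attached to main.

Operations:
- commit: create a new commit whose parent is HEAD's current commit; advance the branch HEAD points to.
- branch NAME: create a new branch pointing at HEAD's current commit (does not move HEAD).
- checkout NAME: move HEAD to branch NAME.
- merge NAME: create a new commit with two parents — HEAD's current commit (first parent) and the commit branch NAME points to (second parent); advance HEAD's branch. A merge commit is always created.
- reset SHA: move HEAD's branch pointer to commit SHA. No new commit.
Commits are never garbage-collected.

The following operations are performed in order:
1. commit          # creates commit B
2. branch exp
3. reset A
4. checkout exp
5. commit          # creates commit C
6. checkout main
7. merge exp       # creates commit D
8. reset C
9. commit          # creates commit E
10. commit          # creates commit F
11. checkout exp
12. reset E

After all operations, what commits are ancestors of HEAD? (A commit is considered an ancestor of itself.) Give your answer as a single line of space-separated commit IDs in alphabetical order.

Answer: A B C E

Derivation:
After op 1 (commit): HEAD=main@B [main=B]
After op 2 (branch): HEAD=main@B [exp=B main=B]
After op 3 (reset): HEAD=main@A [exp=B main=A]
After op 4 (checkout): HEAD=exp@B [exp=B main=A]
After op 5 (commit): HEAD=exp@C [exp=C main=A]
After op 6 (checkout): HEAD=main@A [exp=C main=A]
After op 7 (merge): HEAD=main@D [exp=C main=D]
After op 8 (reset): HEAD=main@C [exp=C main=C]
After op 9 (commit): HEAD=main@E [exp=C main=E]
After op 10 (commit): HEAD=main@F [exp=C main=F]
After op 11 (checkout): HEAD=exp@C [exp=C main=F]
After op 12 (reset): HEAD=exp@E [exp=E main=F]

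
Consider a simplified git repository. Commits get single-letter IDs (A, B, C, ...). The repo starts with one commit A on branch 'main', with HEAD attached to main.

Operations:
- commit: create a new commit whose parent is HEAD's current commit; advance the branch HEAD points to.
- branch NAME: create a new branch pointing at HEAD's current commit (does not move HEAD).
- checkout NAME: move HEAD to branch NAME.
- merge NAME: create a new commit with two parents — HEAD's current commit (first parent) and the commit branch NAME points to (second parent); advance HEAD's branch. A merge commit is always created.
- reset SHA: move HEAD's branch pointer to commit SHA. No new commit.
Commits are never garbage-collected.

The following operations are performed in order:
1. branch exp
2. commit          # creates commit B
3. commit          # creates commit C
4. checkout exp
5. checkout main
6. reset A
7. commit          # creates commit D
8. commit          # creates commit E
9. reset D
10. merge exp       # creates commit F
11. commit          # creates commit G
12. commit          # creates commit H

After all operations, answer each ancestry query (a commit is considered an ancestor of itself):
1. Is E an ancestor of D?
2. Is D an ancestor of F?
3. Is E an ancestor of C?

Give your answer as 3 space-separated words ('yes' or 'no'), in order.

Answer: no yes no

Derivation:
After op 1 (branch): HEAD=main@A [exp=A main=A]
After op 2 (commit): HEAD=main@B [exp=A main=B]
After op 3 (commit): HEAD=main@C [exp=A main=C]
After op 4 (checkout): HEAD=exp@A [exp=A main=C]
After op 5 (checkout): HEAD=main@C [exp=A main=C]
After op 6 (reset): HEAD=main@A [exp=A main=A]
After op 7 (commit): HEAD=main@D [exp=A main=D]
After op 8 (commit): HEAD=main@E [exp=A main=E]
After op 9 (reset): HEAD=main@D [exp=A main=D]
After op 10 (merge): HEAD=main@F [exp=A main=F]
After op 11 (commit): HEAD=main@G [exp=A main=G]
After op 12 (commit): HEAD=main@H [exp=A main=H]
ancestors(D) = {A,D}; E in? no
ancestors(F) = {A,D,F}; D in? yes
ancestors(C) = {A,B,C}; E in? no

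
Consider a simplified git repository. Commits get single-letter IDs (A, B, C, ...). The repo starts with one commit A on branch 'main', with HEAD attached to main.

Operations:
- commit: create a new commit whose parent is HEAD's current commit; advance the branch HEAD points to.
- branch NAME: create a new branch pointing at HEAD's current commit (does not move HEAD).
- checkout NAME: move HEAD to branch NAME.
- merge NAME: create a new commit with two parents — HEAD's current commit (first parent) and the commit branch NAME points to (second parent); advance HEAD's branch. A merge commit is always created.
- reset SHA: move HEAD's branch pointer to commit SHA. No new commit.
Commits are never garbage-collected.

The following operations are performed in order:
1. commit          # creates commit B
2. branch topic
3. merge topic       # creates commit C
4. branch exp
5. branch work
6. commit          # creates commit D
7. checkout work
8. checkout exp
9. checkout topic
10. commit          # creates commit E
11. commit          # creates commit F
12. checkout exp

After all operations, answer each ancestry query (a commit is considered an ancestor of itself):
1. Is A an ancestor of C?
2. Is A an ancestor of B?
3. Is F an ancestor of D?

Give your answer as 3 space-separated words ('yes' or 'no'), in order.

Answer: yes yes no

Derivation:
After op 1 (commit): HEAD=main@B [main=B]
After op 2 (branch): HEAD=main@B [main=B topic=B]
After op 3 (merge): HEAD=main@C [main=C topic=B]
After op 4 (branch): HEAD=main@C [exp=C main=C topic=B]
After op 5 (branch): HEAD=main@C [exp=C main=C topic=B work=C]
After op 6 (commit): HEAD=main@D [exp=C main=D topic=B work=C]
After op 7 (checkout): HEAD=work@C [exp=C main=D topic=B work=C]
After op 8 (checkout): HEAD=exp@C [exp=C main=D topic=B work=C]
After op 9 (checkout): HEAD=topic@B [exp=C main=D topic=B work=C]
After op 10 (commit): HEAD=topic@E [exp=C main=D topic=E work=C]
After op 11 (commit): HEAD=topic@F [exp=C main=D topic=F work=C]
After op 12 (checkout): HEAD=exp@C [exp=C main=D topic=F work=C]
ancestors(C) = {A,B,C}; A in? yes
ancestors(B) = {A,B}; A in? yes
ancestors(D) = {A,B,C,D}; F in? no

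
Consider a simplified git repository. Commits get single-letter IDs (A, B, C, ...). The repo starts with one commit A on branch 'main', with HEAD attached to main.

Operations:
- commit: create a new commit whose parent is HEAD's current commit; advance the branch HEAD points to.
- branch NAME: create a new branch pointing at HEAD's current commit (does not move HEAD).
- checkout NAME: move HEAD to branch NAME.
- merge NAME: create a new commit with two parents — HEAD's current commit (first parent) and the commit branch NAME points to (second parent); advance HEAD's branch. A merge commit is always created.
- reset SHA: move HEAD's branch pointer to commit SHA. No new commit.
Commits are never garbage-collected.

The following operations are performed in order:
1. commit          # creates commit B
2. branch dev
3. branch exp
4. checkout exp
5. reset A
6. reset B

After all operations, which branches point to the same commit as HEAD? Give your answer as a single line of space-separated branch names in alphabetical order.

After op 1 (commit): HEAD=main@B [main=B]
After op 2 (branch): HEAD=main@B [dev=B main=B]
After op 3 (branch): HEAD=main@B [dev=B exp=B main=B]
After op 4 (checkout): HEAD=exp@B [dev=B exp=B main=B]
After op 5 (reset): HEAD=exp@A [dev=B exp=A main=B]
After op 6 (reset): HEAD=exp@B [dev=B exp=B main=B]

Answer: dev exp main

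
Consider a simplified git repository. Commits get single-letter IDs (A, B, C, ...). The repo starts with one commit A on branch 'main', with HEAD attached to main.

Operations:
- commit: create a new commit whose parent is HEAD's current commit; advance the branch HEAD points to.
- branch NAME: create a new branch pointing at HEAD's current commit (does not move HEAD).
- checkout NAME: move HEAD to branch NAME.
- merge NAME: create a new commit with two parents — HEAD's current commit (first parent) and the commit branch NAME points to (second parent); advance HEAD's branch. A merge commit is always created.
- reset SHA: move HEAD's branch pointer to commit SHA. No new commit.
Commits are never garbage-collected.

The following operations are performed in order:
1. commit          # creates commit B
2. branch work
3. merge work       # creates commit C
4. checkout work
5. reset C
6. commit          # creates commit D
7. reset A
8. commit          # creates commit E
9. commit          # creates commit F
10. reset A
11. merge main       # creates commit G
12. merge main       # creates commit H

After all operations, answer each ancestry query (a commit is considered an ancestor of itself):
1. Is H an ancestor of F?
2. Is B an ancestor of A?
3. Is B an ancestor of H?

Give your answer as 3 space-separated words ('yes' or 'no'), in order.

After op 1 (commit): HEAD=main@B [main=B]
After op 2 (branch): HEAD=main@B [main=B work=B]
After op 3 (merge): HEAD=main@C [main=C work=B]
After op 4 (checkout): HEAD=work@B [main=C work=B]
After op 5 (reset): HEAD=work@C [main=C work=C]
After op 6 (commit): HEAD=work@D [main=C work=D]
After op 7 (reset): HEAD=work@A [main=C work=A]
After op 8 (commit): HEAD=work@E [main=C work=E]
After op 9 (commit): HEAD=work@F [main=C work=F]
After op 10 (reset): HEAD=work@A [main=C work=A]
After op 11 (merge): HEAD=work@G [main=C work=G]
After op 12 (merge): HEAD=work@H [main=C work=H]
ancestors(F) = {A,E,F}; H in? no
ancestors(A) = {A}; B in? no
ancestors(H) = {A,B,C,G,H}; B in? yes

Answer: no no yes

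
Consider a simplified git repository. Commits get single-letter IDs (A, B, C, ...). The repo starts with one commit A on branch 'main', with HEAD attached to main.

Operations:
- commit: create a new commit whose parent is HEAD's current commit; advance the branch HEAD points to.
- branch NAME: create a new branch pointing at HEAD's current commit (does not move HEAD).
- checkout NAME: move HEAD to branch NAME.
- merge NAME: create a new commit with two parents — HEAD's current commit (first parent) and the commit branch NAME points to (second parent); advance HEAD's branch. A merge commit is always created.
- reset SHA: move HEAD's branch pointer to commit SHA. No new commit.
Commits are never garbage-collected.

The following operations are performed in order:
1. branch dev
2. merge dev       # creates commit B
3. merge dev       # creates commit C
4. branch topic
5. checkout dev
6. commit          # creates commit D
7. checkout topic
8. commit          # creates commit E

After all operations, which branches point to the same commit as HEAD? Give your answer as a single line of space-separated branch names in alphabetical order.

After op 1 (branch): HEAD=main@A [dev=A main=A]
After op 2 (merge): HEAD=main@B [dev=A main=B]
After op 3 (merge): HEAD=main@C [dev=A main=C]
After op 4 (branch): HEAD=main@C [dev=A main=C topic=C]
After op 5 (checkout): HEAD=dev@A [dev=A main=C topic=C]
After op 6 (commit): HEAD=dev@D [dev=D main=C topic=C]
After op 7 (checkout): HEAD=topic@C [dev=D main=C topic=C]
After op 8 (commit): HEAD=topic@E [dev=D main=C topic=E]

Answer: topic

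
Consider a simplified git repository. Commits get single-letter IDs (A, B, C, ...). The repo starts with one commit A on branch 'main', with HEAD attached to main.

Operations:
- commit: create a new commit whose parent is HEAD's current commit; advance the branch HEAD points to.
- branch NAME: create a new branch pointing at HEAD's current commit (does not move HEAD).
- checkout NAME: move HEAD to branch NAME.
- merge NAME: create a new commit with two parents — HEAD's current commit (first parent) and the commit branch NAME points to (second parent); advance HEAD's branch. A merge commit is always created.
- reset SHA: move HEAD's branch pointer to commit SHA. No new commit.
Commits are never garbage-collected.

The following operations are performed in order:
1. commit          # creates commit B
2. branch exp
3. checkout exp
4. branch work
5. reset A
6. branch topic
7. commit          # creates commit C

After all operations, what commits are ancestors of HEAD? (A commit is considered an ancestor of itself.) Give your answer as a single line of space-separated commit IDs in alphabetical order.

After op 1 (commit): HEAD=main@B [main=B]
After op 2 (branch): HEAD=main@B [exp=B main=B]
After op 3 (checkout): HEAD=exp@B [exp=B main=B]
After op 4 (branch): HEAD=exp@B [exp=B main=B work=B]
After op 5 (reset): HEAD=exp@A [exp=A main=B work=B]
After op 6 (branch): HEAD=exp@A [exp=A main=B topic=A work=B]
After op 7 (commit): HEAD=exp@C [exp=C main=B topic=A work=B]

Answer: A C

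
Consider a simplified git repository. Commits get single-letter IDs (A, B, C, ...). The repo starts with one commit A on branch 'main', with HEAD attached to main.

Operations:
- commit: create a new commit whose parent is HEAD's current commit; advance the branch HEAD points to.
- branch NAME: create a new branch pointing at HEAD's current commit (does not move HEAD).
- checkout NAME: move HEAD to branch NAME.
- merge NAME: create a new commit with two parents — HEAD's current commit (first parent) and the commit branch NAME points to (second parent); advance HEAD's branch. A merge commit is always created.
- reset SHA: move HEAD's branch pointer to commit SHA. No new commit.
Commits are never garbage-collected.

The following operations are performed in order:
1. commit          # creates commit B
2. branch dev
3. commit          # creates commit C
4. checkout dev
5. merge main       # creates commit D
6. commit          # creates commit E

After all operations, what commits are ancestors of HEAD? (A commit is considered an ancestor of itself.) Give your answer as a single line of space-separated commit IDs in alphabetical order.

After op 1 (commit): HEAD=main@B [main=B]
After op 2 (branch): HEAD=main@B [dev=B main=B]
After op 3 (commit): HEAD=main@C [dev=B main=C]
After op 4 (checkout): HEAD=dev@B [dev=B main=C]
After op 5 (merge): HEAD=dev@D [dev=D main=C]
After op 6 (commit): HEAD=dev@E [dev=E main=C]

Answer: A B C D E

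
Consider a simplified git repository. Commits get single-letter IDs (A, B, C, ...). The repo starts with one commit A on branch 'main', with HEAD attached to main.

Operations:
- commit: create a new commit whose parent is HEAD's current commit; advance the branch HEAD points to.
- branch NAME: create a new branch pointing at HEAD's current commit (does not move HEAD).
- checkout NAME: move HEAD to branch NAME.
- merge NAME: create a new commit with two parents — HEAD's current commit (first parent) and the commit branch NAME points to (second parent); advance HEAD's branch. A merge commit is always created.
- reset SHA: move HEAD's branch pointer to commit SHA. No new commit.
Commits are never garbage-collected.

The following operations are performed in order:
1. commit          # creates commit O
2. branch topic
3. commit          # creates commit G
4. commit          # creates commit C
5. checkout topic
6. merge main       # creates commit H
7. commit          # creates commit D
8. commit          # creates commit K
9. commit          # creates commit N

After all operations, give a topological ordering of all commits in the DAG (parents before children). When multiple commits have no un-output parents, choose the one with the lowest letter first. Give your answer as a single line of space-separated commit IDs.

Answer: A O G C H D K N

Derivation:
After op 1 (commit): HEAD=main@O [main=O]
After op 2 (branch): HEAD=main@O [main=O topic=O]
After op 3 (commit): HEAD=main@G [main=G topic=O]
After op 4 (commit): HEAD=main@C [main=C topic=O]
After op 5 (checkout): HEAD=topic@O [main=C topic=O]
After op 6 (merge): HEAD=topic@H [main=C topic=H]
After op 7 (commit): HEAD=topic@D [main=C topic=D]
After op 8 (commit): HEAD=topic@K [main=C topic=K]
After op 9 (commit): HEAD=topic@N [main=C topic=N]
commit A: parents=[]
commit C: parents=['G']
commit D: parents=['H']
commit G: parents=['O']
commit H: parents=['O', 'C']
commit K: parents=['D']
commit N: parents=['K']
commit O: parents=['A']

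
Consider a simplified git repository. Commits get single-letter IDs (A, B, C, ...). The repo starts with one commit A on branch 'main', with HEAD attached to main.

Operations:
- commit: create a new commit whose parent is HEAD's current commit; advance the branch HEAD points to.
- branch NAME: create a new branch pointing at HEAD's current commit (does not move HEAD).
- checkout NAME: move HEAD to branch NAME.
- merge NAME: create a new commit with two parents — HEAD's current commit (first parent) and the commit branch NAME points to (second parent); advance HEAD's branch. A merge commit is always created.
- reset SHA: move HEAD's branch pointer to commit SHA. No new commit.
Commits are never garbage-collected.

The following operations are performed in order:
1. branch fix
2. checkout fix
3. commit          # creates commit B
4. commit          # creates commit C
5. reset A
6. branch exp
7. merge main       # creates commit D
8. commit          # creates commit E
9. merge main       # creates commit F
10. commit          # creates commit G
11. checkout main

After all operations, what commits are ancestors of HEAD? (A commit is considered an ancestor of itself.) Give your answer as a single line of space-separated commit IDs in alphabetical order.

Answer: A

Derivation:
After op 1 (branch): HEAD=main@A [fix=A main=A]
After op 2 (checkout): HEAD=fix@A [fix=A main=A]
After op 3 (commit): HEAD=fix@B [fix=B main=A]
After op 4 (commit): HEAD=fix@C [fix=C main=A]
After op 5 (reset): HEAD=fix@A [fix=A main=A]
After op 6 (branch): HEAD=fix@A [exp=A fix=A main=A]
After op 7 (merge): HEAD=fix@D [exp=A fix=D main=A]
After op 8 (commit): HEAD=fix@E [exp=A fix=E main=A]
After op 9 (merge): HEAD=fix@F [exp=A fix=F main=A]
After op 10 (commit): HEAD=fix@G [exp=A fix=G main=A]
After op 11 (checkout): HEAD=main@A [exp=A fix=G main=A]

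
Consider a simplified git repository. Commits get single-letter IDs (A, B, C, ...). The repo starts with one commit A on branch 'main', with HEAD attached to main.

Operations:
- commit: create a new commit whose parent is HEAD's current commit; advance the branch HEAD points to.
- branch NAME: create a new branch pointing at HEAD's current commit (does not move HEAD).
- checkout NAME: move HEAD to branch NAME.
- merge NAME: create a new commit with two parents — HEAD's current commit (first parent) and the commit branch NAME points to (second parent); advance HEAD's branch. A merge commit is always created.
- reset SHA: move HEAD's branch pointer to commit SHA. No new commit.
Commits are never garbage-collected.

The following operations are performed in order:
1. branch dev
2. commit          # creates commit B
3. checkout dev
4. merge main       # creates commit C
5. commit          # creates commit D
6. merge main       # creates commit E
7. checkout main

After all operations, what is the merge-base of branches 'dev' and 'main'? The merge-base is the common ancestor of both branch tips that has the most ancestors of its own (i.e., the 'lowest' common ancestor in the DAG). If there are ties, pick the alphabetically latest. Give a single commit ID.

After op 1 (branch): HEAD=main@A [dev=A main=A]
After op 2 (commit): HEAD=main@B [dev=A main=B]
After op 3 (checkout): HEAD=dev@A [dev=A main=B]
After op 4 (merge): HEAD=dev@C [dev=C main=B]
After op 5 (commit): HEAD=dev@D [dev=D main=B]
After op 6 (merge): HEAD=dev@E [dev=E main=B]
After op 7 (checkout): HEAD=main@B [dev=E main=B]
ancestors(dev=E): ['A', 'B', 'C', 'D', 'E']
ancestors(main=B): ['A', 'B']
common: ['A', 'B']

Answer: B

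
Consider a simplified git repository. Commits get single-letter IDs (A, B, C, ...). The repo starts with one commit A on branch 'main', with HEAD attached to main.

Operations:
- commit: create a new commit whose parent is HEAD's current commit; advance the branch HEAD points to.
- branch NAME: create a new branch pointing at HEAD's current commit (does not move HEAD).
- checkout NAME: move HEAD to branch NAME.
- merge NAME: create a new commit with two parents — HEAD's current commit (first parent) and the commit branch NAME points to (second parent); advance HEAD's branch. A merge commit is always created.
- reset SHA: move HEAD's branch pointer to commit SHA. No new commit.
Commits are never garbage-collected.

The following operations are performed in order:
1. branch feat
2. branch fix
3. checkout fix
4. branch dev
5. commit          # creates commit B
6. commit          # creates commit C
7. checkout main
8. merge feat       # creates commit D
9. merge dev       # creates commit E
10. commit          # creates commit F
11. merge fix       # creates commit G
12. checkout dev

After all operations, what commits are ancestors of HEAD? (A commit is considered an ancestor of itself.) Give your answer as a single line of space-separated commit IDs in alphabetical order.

Answer: A

Derivation:
After op 1 (branch): HEAD=main@A [feat=A main=A]
After op 2 (branch): HEAD=main@A [feat=A fix=A main=A]
After op 3 (checkout): HEAD=fix@A [feat=A fix=A main=A]
After op 4 (branch): HEAD=fix@A [dev=A feat=A fix=A main=A]
After op 5 (commit): HEAD=fix@B [dev=A feat=A fix=B main=A]
After op 6 (commit): HEAD=fix@C [dev=A feat=A fix=C main=A]
After op 7 (checkout): HEAD=main@A [dev=A feat=A fix=C main=A]
After op 8 (merge): HEAD=main@D [dev=A feat=A fix=C main=D]
After op 9 (merge): HEAD=main@E [dev=A feat=A fix=C main=E]
After op 10 (commit): HEAD=main@F [dev=A feat=A fix=C main=F]
After op 11 (merge): HEAD=main@G [dev=A feat=A fix=C main=G]
After op 12 (checkout): HEAD=dev@A [dev=A feat=A fix=C main=G]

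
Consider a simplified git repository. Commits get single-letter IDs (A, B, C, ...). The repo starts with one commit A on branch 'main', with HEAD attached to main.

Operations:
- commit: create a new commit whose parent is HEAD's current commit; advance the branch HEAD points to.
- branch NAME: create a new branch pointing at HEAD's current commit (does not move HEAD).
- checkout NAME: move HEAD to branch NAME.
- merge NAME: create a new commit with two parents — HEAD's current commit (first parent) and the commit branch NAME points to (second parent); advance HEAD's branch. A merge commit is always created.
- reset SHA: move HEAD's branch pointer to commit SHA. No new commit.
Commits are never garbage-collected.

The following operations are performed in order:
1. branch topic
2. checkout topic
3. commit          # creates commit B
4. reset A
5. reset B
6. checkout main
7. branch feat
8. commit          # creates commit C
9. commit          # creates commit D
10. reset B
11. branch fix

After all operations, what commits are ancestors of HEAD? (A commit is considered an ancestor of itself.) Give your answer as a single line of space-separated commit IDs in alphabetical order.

Answer: A B

Derivation:
After op 1 (branch): HEAD=main@A [main=A topic=A]
After op 2 (checkout): HEAD=topic@A [main=A topic=A]
After op 3 (commit): HEAD=topic@B [main=A topic=B]
After op 4 (reset): HEAD=topic@A [main=A topic=A]
After op 5 (reset): HEAD=topic@B [main=A topic=B]
After op 6 (checkout): HEAD=main@A [main=A topic=B]
After op 7 (branch): HEAD=main@A [feat=A main=A topic=B]
After op 8 (commit): HEAD=main@C [feat=A main=C topic=B]
After op 9 (commit): HEAD=main@D [feat=A main=D topic=B]
After op 10 (reset): HEAD=main@B [feat=A main=B topic=B]
After op 11 (branch): HEAD=main@B [feat=A fix=B main=B topic=B]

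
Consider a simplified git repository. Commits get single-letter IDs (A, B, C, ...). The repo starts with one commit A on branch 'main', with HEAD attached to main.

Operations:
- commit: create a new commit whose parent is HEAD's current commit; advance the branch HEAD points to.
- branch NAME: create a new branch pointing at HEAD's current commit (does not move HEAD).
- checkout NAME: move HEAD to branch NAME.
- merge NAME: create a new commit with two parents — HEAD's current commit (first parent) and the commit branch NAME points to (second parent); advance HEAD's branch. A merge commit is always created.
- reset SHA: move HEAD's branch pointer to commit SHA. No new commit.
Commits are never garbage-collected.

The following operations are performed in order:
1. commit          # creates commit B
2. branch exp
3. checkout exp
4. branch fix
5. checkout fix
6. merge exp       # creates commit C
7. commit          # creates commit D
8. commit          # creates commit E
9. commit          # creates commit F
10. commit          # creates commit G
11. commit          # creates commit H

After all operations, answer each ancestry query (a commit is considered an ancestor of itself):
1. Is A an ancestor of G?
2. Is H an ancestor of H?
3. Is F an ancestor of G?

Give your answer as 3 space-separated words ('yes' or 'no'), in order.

After op 1 (commit): HEAD=main@B [main=B]
After op 2 (branch): HEAD=main@B [exp=B main=B]
After op 3 (checkout): HEAD=exp@B [exp=B main=B]
After op 4 (branch): HEAD=exp@B [exp=B fix=B main=B]
After op 5 (checkout): HEAD=fix@B [exp=B fix=B main=B]
After op 6 (merge): HEAD=fix@C [exp=B fix=C main=B]
After op 7 (commit): HEAD=fix@D [exp=B fix=D main=B]
After op 8 (commit): HEAD=fix@E [exp=B fix=E main=B]
After op 9 (commit): HEAD=fix@F [exp=B fix=F main=B]
After op 10 (commit): HEAD=fix@G [exp=B fix=G main=B]
After op 11 (commit): HEAD=fix@H [exp=B fix=H main=B]
ancestors(G) = {A,B,C,D,E,F,G}; A in? yes
ancestors(H) = {A,B,C,D,E,F,G,H}; H in? yes
ancestors(G) = {A,B,C,D,E,F,G}; F in? yes

Answer: yes yes yes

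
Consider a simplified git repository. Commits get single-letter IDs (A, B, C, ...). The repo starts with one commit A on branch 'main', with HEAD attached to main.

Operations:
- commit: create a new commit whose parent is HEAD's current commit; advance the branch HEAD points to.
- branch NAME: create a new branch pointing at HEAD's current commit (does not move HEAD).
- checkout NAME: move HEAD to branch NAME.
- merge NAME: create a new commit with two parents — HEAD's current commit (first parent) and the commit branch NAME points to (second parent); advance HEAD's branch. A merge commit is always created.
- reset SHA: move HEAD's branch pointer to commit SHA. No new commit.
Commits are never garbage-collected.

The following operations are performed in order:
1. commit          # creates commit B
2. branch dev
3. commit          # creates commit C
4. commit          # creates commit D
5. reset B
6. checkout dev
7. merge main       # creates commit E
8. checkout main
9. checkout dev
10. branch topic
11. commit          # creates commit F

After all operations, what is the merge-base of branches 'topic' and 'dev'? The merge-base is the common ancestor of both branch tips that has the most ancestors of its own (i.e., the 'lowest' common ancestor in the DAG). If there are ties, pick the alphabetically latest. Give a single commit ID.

Answer: E

Derivation:
After op 1 (commit): HEAD=main@B [main=B]
After op 2 (branch): HEAD=main@B [dev=B main=B]
After op 3 (commit): HEAD=main@C [dev=B main=C]
After op 4 (commit): HEAD=main@D [dev=B main=D]
After op 5 (reset): HEAD=main@B [dev=B main=B]
After op 6 (checkout): HEAD=dev@B [dev=B main=B]
After op 7 (merge): HEAD=dev@E [dev=E main=B]
After op 8 (checkout): HEAD=main@B [dev=E main=B]
After op 9 (checkout): HEAD=dev@E [dev=E main=B]
After op 10 (branch): HEAD=dev@E [dev=E main=B topic=E]
After op 11 (commit): HEAD=dev@F [dev=F main=B topic=E]
ancestors(topic=E): ['A', 'B', 'E']
ancestors(dev=F): ['A', 'B', 'E', 'F']
common: ['A', 'B', 'E']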